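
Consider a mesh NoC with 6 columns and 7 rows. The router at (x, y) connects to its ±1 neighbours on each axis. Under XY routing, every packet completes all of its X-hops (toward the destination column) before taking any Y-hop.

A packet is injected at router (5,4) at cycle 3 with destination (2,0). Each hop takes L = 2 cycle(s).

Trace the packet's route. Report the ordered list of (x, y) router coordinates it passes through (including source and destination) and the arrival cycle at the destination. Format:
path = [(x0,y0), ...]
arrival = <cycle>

path = [(5,4), (4,4), (3,4), (2,4), (2,3), (2,2), (2,1), (2,0)]
arrival = 17

hop 0: (5,4) @ cyc 3
hop 1: (4,4) @ cyc 5  [W]
hop 2: (3,4) @ cyc 7  [W]
hop 3: (2,4) @ cyc 9  [W]
hop 4: (2,3) @ cyc 11  [S]
hop 5: (2,2) @ cyc 13  [S]
hop 6: (2,1) @ cyc 15  [S]
hop 7: (2,0) @ cyc 17  [S]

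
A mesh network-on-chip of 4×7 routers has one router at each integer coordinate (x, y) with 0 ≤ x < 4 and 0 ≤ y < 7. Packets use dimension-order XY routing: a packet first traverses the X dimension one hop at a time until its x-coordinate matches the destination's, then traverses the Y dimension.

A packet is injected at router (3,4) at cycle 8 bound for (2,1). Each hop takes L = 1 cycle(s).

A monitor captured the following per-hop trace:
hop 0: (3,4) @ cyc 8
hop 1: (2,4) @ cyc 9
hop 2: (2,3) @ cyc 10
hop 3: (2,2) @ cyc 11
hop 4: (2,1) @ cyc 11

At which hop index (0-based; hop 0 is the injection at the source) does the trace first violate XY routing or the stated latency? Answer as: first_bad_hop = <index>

first_bad_hop = 4

[1] (-1,+0) / 1c ⇒ ok
[2] (+0,-1) / 1c ⇒ ok
[3] (+0,-1) / 1c ⇒ ok
[4] (+0,-1) / 0c ⇒ BAD: Δcyc=0≠L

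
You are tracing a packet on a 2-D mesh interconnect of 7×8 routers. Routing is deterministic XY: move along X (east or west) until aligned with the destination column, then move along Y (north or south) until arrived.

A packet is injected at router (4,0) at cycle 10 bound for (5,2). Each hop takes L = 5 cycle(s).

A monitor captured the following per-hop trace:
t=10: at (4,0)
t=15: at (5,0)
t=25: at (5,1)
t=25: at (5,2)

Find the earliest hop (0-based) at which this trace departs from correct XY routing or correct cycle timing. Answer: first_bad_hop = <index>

first_bad_hop = 2

  1: Δx=+1 Δy=+0 Δt=5 [ok]
  2: Δx=+0 Δy=+1 Δt=10 [BAD: Δcyc=10≠L]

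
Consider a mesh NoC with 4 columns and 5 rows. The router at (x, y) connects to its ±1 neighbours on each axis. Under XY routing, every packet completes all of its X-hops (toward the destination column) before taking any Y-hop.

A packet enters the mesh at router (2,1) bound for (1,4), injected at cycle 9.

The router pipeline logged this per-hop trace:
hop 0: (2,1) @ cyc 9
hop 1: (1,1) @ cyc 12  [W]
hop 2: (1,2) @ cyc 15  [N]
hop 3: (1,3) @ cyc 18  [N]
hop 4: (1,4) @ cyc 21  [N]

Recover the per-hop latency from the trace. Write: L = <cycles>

L = 3

cyc[1] − cyc[0] = 12 − 9 = 3.
Per-hop latency L = Δcyc = 3.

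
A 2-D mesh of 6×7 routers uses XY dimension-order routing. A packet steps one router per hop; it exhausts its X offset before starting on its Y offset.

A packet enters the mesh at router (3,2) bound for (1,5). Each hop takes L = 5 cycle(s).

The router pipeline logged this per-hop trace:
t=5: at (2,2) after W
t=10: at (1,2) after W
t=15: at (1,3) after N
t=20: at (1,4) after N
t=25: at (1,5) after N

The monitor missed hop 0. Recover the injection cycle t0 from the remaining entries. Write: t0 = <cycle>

cyc[1] = 5 and cyc[k] = t0 + k·L for every k.
Therefore t0 = 5 − L = 0.

t0 = 0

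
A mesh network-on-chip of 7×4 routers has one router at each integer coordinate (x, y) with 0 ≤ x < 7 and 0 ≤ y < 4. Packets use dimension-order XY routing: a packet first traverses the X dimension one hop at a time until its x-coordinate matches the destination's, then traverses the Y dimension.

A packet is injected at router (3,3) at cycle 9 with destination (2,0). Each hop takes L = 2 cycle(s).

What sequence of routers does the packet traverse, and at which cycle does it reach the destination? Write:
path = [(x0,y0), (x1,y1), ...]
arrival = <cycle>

src (3,3)  cyc=9
W→(2,3)  cyc=11
S→(2,2)  cyc=13
S→(2,1)  cyc=15
S→(2,0)  cyc=17

path = [(3,3), (2,3), (2,2), (2,1), (2,0)]
arrival = 17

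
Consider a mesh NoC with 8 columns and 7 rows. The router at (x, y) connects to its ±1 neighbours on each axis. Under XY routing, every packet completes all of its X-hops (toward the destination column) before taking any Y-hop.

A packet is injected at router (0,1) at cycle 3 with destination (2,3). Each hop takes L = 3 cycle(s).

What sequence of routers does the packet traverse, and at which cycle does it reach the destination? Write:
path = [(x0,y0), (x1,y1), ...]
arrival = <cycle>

path = [(0,1), (1,1), (2,1), (2,2), (2,3)]
arrival = 15

t=3: at (0,1)
t=6: at (1,1) after E
t=9: at (2,1) after E
t=12: at (2,2) after N
t=15: at (2,3) after N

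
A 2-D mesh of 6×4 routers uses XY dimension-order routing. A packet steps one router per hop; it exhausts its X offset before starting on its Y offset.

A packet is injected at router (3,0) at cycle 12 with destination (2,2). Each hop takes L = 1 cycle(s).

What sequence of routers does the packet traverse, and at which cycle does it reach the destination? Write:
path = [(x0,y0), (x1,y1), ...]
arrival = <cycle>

[0] x=3 y=0 t=12
[1] x=2 y=0 t=13 →W
[2] x=2 y=1 t=14 →N
[3] x=2 y=2 t=15 →N

path = [(3,0), (2,0), (2,1), (2,2)]
arrival = 15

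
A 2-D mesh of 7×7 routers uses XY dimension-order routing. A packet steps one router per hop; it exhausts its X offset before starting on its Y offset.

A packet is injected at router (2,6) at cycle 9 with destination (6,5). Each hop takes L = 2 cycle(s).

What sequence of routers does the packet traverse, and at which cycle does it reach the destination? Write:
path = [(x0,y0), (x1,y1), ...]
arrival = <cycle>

[0] x=2 y=6 t=9
[1] x=3 y=6 t=11 →E
[2] x=4 y=6 t=13 →E
[3] x=5 y=6 t=15 →E
[4] x=6 y=6 t=17 →E
[5] x=6 y=5 t=19 →S

path = [(2,6), (3,6), (4,6), (5,6), (6,6), (6,5)]
arrival = 19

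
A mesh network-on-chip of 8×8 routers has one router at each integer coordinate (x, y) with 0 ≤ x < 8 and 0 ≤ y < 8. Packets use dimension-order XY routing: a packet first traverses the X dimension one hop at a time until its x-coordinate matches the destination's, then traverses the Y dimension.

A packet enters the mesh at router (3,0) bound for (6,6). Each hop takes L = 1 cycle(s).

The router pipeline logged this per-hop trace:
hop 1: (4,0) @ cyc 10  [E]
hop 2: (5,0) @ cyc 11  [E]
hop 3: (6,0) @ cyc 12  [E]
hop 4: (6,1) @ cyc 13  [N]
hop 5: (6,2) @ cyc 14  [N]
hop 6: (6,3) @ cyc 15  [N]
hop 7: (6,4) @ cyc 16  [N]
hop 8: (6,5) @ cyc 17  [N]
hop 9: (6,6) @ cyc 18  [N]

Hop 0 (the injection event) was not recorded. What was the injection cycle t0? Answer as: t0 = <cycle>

cyc[1] = 10 and cyc[k] = t0 + k·L for every k.
So t0 = 10 − 1·1 = 9.

t0 = 9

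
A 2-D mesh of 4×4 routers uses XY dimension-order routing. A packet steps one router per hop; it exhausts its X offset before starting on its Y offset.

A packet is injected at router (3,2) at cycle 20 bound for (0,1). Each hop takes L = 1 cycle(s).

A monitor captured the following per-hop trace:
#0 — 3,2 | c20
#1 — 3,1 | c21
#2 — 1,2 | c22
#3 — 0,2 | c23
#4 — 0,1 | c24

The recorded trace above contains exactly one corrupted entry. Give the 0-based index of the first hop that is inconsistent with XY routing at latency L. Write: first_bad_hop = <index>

[1] (+0,-1) / 1c ⇒ BAD: Y-move but x=3≠0

first_bad_hop = 1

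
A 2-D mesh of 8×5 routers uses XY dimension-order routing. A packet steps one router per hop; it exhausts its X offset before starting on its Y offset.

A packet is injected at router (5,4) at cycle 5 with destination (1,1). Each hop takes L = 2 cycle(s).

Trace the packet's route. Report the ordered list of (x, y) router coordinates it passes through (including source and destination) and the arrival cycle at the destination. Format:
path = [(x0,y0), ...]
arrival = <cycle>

path = [(5,4), (4,4), (3,4), (2,4), (1,4), (1,3), (1,2), (1,1)]
arrival = 19

t=5: at (5,4)
t=7: at (4,4) after W
t=9: at (3,4) after W
t=11: at (2,4) after W
t=13: at (1,4) after W
t=15: at (1,3) after S
t=17: at (1,2) after S
t=19: at (1,1) after S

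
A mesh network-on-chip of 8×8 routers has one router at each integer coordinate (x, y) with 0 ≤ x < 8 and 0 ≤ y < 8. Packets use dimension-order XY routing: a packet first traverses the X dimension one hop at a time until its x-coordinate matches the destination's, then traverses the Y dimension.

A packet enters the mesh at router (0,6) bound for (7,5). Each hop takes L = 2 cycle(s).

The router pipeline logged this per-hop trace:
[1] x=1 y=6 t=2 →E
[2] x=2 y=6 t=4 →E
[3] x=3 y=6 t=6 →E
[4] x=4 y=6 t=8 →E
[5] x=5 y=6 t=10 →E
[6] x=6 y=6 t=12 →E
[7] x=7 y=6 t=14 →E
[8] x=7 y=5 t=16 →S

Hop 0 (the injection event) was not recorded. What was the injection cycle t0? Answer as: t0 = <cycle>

t0 = 0

Hop 1 reached at cycle 2; hop k is at t0 + k·L.
So t0 = 2 − 1·2 = 0.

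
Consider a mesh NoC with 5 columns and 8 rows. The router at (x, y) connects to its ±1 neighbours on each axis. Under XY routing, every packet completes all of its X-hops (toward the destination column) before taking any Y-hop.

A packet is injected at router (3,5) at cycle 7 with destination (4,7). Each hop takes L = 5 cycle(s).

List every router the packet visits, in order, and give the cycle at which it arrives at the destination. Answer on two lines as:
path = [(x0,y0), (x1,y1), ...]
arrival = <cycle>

path = [(3,5), (4,5), (4,6), (4,7)]
arrival = 22

  0. router=(3,5) cycle=7 (inject)
  1. router=(4,5) cycle=12 dir=E
  2. router=(4,6) cycle=17 dir=N
  3. router=(4,7) cycle=22 dir=N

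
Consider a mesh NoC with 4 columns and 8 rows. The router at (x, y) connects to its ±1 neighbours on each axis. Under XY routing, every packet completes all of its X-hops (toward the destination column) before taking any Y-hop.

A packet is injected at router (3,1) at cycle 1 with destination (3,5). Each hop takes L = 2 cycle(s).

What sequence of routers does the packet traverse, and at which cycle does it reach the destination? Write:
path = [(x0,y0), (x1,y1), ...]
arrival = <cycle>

hop 0: (3,1) @ cyc 1
hop 1: (3,2) @ cyc 3  [N]
hop 2: (3,3) @ cyc 5  [N]
hop 3: (3,4) @ cyc 7  [N]
hop 4: (3,5) @ cyc 9  [N]

path = [(3,1), (3,2), (3,3), (3,4), (3,5)]
arrival = 9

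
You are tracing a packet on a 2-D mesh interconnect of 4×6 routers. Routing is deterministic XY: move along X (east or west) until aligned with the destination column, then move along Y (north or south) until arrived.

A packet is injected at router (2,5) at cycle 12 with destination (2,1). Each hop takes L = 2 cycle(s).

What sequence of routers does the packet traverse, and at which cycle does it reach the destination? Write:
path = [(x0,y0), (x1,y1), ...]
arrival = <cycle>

path = [(2,5), (2,4), (2,3), (2,2), (2,1)]
arrival = 20

hop 0: (2,5) @ cyc 12
hop 1: (2,4) @ cyc 14  [S]
hop 2: (2,3) @ cyc 16  [S]
hop 3: (2,2) @ cyc 18  [S]
hop 4: (2,1) @ cyc 20  [S]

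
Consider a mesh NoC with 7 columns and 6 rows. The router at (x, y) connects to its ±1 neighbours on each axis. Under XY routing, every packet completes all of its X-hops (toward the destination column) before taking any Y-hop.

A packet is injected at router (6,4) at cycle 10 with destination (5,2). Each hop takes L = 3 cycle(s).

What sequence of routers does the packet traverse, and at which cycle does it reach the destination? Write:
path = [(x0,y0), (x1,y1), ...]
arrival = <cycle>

path = [(6,4), (5,4), (5,3), (5,2)]
arrival = 19

[0] x=6 y=4 t=10
[1] x=5 y=4 t=13 →W
[2] x=5 y=3 t=16 →S
[3] x=5 y=2 t=19 →S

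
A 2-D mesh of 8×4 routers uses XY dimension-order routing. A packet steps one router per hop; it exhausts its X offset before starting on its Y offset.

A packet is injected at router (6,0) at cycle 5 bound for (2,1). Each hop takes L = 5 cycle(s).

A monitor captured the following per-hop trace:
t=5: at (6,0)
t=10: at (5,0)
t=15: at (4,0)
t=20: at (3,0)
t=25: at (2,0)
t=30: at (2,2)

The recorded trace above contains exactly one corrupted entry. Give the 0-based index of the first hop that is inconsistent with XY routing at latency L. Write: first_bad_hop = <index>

check 1→ d=(-1,0) cyc+5: ok
check 2→ d=(-1,0) cyc+5: ok
check 3→ d=(-1,0) cyc+5: ok
check 4→ d=(-1,0) cyc+5: ok
check 5→ d=(0,2) cyc+5: BAD: non-unit step

first_bad_hop = 5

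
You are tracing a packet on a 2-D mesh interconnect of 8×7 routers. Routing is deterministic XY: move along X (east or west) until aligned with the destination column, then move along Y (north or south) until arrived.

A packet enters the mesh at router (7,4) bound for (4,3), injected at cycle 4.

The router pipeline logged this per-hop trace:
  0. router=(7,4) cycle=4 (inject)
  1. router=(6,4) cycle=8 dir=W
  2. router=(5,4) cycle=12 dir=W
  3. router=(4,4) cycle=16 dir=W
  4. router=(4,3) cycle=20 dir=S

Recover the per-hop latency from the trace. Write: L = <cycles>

Δcyc across hop 0→1: 8 − 4 = 4.
Each hop adds L, hence L = 4.

L = 4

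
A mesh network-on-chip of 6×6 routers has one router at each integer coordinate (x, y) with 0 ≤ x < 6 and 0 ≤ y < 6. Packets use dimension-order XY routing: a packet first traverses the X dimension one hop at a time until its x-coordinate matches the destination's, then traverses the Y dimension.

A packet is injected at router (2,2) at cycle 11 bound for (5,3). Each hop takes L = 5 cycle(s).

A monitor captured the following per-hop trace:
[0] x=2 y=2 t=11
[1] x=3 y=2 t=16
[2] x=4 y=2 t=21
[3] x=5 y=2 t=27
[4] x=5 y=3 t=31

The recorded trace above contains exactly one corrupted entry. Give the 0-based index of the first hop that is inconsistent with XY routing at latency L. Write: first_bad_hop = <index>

check 1→ d=(1,0) cyc+5: ok
check 2→ d=(1,0) cyc+5: ok
check 3→ d=(1,0) cyc+6: BAD: Δcyc=6≠L

first_bad_hop = 3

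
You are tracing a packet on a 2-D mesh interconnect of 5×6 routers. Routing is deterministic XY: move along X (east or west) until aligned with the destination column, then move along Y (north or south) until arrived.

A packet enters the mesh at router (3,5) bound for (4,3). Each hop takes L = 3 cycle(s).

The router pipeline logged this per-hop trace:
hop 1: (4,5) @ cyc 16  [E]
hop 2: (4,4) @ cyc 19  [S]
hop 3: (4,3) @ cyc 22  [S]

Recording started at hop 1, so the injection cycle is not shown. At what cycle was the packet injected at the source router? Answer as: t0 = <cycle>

At hop 1 the cycle is 16; in general cyc_k = t0 + kL.
So t0 = 16 − 1·3 = 13.

t0 = 13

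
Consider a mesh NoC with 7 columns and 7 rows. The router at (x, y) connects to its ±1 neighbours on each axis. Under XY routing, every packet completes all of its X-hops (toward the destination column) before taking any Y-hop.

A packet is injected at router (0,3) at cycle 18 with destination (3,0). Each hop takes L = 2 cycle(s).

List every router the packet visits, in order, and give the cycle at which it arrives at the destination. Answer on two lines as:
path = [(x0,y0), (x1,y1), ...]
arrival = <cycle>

path = [(0,3), (1,3), (2,3), (3,3), (3,2), (3,1), (3,0)]
arrival = 30

hop 0: (0,3) @ cyc 18
hop 1: (1,3) @ cyc 20  [E]
hop 2: (2,3) @ cyc 22  [E]
hop 3: (3,3) @ cyc 24  [E]
hop 4: (3,2) @ cyc 26  [S]
hop 5: (3,1) @ cyc 28  [S]
hop 6: (3,0) @ cyc 30  [S]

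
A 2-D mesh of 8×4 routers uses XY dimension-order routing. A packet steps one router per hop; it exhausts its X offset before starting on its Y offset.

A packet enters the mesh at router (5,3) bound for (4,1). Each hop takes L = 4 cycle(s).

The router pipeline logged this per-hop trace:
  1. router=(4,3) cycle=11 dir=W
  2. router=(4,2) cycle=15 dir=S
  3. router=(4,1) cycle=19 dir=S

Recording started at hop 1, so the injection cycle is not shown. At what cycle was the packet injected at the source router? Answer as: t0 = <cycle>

Hop 1 reached at cycle 11; hop k is at t0 + k·L.
So t0 = 11 − 1·4 = 7.

t0 = 7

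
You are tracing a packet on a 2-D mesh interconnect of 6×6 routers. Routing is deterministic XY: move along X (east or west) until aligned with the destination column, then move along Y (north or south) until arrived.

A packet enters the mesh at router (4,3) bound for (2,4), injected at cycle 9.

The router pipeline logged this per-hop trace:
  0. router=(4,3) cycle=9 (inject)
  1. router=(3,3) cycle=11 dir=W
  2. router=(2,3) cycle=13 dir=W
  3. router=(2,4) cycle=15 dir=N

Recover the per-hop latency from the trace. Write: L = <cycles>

L = 2

Between hops 0 and 1 the cycle counter advances 11 − 9 = 2.
Per-hop latency L = Δcyc = 2.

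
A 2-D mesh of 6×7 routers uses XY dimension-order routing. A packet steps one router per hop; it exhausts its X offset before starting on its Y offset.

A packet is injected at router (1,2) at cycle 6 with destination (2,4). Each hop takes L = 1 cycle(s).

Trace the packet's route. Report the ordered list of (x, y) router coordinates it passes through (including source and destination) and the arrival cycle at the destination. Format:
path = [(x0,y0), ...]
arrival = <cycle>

path = [(1,2), (2,2), (2,3), (2,4)]
arrival = 9

[0] x=1 y=2 t=6
[1] x=2 y=2 t=7 →E
[2] x=2 y=3 t=8 →N
[3] x=2 y=4 t=9 →N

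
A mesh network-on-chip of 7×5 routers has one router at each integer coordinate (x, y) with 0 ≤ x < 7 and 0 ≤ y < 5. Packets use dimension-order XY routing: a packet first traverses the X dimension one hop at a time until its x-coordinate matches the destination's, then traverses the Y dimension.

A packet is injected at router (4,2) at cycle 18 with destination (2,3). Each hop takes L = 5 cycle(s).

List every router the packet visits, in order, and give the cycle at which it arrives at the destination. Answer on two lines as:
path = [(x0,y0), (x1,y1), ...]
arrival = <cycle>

[0] x=4 y=2 t=18
[1] x=3 y=2 t=23 →W
[2] x=2 y=2 t=28 →W
[3] x=2 y=3 t=33 →N

path = [(4,2), (3,2), (2,2), (2,3)]
arrival = 33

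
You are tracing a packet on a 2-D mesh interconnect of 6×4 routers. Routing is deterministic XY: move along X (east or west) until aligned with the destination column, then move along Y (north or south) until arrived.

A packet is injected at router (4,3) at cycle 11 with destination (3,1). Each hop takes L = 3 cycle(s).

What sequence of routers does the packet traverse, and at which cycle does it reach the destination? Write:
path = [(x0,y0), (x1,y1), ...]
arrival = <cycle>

path = [(4,3), (3,3), (3,2), (3,1)]
arrival = 20

hop 0: (4,3) @ cyc 11
hop 1: (3,3) @ cyc 14  [W]
hop 2: (3,2) @ cyc 17  [S]
hop 3: (3,1) @ cyc 20  [S]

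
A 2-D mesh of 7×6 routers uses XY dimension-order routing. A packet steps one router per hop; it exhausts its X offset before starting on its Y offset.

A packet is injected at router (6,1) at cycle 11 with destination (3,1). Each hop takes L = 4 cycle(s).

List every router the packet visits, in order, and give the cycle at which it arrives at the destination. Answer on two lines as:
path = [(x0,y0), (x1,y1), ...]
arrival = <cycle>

hop 0: (6,1) @ cyc 11
hop 1: (5,1) @ cyc 15  [W]
hop 2: (4,1) @ cyc 19  [W]
hop 3: (3,1) @ cyc 23  [W]

path = [(6,1), (5,1), (4,1), (3,1)]
arrival = 23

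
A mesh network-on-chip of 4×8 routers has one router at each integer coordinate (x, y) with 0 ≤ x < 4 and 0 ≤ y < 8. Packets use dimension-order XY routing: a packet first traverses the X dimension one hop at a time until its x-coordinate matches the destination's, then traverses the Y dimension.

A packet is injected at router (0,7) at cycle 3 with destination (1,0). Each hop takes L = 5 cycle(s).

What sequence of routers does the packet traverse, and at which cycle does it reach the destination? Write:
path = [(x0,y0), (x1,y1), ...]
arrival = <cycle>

  0. router=(0,7) cycle=3 (inject)
  1. router=(1,7) cycle=8 dir=E
  2. router=(1,6) cycle=13 dir=S
  3. router=(1,5) cycle=18 dir=S
  4. router=(1,4) cycle=23 dir=S
  5. router=(1,3) cycle=28 dir=S
  6. router=(1,2) cycle=33 dir=S
  7. router=(1,1) cycle=38 dir=S
  8. router=(1,0) cycle=43 dir=S

path = [(0,7), (1,7), (1,6), (1,5), (1,4), (1,3), (1,2), (1,1), (1,0)]
arrival = 43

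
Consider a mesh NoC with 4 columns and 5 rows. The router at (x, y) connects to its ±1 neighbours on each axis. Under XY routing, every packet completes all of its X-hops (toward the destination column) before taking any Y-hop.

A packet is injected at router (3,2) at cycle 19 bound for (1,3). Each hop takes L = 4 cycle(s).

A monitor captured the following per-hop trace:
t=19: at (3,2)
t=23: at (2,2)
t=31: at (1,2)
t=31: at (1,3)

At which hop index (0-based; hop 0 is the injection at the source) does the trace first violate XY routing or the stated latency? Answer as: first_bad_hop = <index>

  1: Δx=-1 Δy=+0 Δt=4 [ok]
  2: Δx=-1 Δy=+0 Δt=8 [BAD: Δcyc=8≠L]

first_bad_hop = 2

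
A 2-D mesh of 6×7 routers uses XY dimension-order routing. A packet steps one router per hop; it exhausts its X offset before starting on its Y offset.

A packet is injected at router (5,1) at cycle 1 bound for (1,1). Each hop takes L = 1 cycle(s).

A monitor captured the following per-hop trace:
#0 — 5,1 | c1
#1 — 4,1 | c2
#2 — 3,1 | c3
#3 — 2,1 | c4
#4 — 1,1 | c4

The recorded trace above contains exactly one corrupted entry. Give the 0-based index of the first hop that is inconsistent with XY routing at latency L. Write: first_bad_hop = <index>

first_bad_hop = 4

  1: Δx=-1 Δy=+0 Δt=1 [ok]
  2: Δx=-1 Δy=+0 Δt=1 [ok]
  3: Δx=-1 Δy=+0 Δt=1 [ok]
  4: Δx=-1 Δy=+0 Δt=0 [BAD: Δcyc=0≠L]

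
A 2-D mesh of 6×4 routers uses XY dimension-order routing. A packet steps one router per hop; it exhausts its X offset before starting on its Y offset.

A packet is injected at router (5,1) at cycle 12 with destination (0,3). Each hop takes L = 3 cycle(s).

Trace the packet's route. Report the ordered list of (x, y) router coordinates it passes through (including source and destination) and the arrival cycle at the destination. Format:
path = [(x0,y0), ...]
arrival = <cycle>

  0. router=(5,1) cycle=12 (inject)
  1. router=(4,1) cycle=15 dir=W
  2. router=(3,1) cycle=18 dir=W
  3. router=(2,1) cycle=21 dir=W
  4. router=(1,1) cycle=24 dir=W
  5. router=(0,1) cycle=27 dir=W
  6. router=(0,2) cycle=30 dir=N
  7. router=(0,3) cycle=33 dir=N

path = [(5,1), (4,1), (3,1), (2,1), (1,1), (0,1), (0,2), (0,3)]
arrival = 33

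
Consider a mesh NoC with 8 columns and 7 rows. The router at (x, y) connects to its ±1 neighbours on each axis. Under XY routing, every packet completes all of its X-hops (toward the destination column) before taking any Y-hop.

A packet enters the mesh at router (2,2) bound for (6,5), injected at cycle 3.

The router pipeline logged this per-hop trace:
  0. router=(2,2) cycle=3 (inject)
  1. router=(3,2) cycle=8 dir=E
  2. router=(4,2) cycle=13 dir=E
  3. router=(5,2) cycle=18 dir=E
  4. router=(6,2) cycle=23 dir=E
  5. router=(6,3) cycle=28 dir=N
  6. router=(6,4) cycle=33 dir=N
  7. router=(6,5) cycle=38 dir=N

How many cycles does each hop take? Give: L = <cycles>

From hop 0 (3) to hop 1 (8): +5 cycles.
Per-hop latency L = Δcyc = 5.

L = 5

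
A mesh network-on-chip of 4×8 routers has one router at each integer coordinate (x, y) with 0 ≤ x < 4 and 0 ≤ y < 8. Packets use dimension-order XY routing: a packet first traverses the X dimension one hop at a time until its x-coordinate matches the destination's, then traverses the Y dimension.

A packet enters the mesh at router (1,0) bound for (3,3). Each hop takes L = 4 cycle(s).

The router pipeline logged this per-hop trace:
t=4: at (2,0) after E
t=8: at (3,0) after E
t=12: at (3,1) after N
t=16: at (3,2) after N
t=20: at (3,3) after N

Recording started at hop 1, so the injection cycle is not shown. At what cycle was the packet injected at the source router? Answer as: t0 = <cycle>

cyc[1] = 4 and cyc[k] = t0 + k·L for every k.
Subtract one hop: t0 = 4 − 4 = 0.

t0 = 0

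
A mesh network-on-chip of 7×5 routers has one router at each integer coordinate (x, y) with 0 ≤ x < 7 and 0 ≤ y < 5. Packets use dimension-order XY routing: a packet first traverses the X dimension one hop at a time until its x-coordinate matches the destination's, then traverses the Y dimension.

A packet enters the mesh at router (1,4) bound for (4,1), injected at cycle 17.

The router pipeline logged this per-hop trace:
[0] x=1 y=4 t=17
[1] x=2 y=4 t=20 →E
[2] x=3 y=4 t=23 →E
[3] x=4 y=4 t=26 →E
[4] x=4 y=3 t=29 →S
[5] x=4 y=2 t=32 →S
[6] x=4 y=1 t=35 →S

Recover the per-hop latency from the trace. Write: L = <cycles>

Between hops 0 and 1 the cycle counter advances 20 − 17 = 3.
One hop costs L cycles, so L = 3.

L = 3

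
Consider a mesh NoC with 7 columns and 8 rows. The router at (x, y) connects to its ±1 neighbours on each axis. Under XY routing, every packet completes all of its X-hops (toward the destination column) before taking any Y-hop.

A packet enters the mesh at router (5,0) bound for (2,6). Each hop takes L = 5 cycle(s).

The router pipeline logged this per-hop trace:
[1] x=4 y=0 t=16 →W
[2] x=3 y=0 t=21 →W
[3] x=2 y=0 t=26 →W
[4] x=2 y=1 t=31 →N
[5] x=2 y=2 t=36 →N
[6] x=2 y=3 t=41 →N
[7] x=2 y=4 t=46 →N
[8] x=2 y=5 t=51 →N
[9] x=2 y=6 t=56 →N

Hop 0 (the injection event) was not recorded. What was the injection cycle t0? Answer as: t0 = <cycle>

cyc[1] = 16 and cyc[k] = t0 + k·L for every k.
Subtract one hop: t0 = 16 − 5 = 11.

t0 = 11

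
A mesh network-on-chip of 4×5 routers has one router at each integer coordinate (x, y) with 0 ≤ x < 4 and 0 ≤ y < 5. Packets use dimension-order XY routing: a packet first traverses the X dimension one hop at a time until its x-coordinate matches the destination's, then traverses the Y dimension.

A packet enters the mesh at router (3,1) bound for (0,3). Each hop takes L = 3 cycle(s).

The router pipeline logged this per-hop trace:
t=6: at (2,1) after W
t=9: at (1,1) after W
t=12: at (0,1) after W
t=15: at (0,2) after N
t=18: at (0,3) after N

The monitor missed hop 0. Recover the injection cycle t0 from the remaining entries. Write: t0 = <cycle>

t0 = 3

cyc[1] = 6 and cyc[k] = t0 + k·L for every k.
Subtract one hop: t0 = 6 − 3 = 3.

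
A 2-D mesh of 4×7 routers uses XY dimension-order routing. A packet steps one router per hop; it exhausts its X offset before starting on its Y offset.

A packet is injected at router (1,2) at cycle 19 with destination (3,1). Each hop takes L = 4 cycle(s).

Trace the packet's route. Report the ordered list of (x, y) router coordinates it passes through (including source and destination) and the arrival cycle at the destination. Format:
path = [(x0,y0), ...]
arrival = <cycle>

#0 — 1,2 | c19
#1 — 2,2 | c23 | E
#2 — 3,2 | c27 | E
#3 — 3,1 | c31 | S

path = [(1,2), (2,2), (3,2), (3,1)]
arrival = 31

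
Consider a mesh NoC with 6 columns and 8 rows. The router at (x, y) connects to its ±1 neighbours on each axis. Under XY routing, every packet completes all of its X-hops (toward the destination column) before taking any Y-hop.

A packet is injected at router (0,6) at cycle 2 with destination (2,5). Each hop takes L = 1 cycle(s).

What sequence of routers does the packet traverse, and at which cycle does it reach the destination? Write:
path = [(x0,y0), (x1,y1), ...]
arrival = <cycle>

path = [(0,6), (1,6), (2,6), (2,5)]
arrival = 5

[0] x=0 y=6 t=2
[1] x=1 y=6 t=3 →E
[2] x=2 y=6 t=4 →E
[3] x=2 y=5 t=5 →S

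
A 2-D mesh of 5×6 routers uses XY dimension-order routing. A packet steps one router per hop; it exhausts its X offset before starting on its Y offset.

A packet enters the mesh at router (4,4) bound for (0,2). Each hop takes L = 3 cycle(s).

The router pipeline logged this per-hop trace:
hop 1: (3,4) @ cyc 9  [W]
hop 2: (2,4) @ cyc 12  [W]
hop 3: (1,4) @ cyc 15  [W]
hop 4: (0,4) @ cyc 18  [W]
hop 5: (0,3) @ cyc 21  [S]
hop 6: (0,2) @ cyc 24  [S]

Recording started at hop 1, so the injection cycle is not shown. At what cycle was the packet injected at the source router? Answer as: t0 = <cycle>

cyc[1] = 9 and cyc[k] = t0 + k·L for every k.
Subtract one hop: t0 = 9 − 3 = 6.

t0 = 6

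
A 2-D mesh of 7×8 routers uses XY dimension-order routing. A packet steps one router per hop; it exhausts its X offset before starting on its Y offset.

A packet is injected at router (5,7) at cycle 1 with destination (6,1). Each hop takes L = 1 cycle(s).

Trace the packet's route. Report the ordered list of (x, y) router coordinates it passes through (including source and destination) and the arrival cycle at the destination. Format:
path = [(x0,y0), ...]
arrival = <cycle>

path = [(5,7), (6,7), (6,6), (6,5), (6,4), (6,3), (6,2), (6,1)]
arrival = 8

hop 0: (5,7) @ cyc 1
hop 1: (6,7) @ cyc 2  [E]
hop 2: (6,6) @ cyc 3  [S]
hop 3: (6,5) @ cyc 4  [S]
hop 4: (6,4) @ cyc 5  [S]
hop 5: (6,3) @ cyc 6  [S]
hop 6: (6,2) @ cyc 7  [S]
hop 7: (6,1) @ cyc 8  [S]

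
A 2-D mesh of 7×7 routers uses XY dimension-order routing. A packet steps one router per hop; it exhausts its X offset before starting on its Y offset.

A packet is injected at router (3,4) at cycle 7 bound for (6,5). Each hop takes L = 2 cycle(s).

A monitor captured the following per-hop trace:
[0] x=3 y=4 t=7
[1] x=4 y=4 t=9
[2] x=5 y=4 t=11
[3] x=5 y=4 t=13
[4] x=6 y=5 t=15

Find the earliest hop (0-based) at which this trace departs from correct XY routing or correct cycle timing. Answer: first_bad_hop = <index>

first_bad_hop = 3

[1] (+1,+0) / 2c ⇒ ok
[2] (+1,+0) / 2c ⇒ ok
[3] (+0,+0) / 2c ⇒ BAD: non-unit step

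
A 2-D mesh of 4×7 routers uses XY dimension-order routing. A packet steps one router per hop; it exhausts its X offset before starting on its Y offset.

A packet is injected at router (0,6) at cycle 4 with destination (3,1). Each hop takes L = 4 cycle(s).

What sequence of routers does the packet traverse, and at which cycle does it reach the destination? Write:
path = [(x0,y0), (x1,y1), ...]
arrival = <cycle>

  0. router=(0,6) cycle=4 (inject)
  1. router=(1,6) cycle=8 dir=E
  2. router=(2,6) cycle=12 dir=E
  3. router=(3,6) cycle=16 dir=E
  4. router=(3,5) cycle=20 dir=S
  5. router=(3,4) cycle=24 dir=S
  6. router=(3,3) cycle=28 dir=S
  7. router=(3,2) cycle=32 dir=S
  8. router=(3,1) cycle=36 dir=S

path = [(0,6), (1,6), (2,6), (3,6), (3,5), (3,4), (3,3), (3,2), (3,1)]
arrival = 36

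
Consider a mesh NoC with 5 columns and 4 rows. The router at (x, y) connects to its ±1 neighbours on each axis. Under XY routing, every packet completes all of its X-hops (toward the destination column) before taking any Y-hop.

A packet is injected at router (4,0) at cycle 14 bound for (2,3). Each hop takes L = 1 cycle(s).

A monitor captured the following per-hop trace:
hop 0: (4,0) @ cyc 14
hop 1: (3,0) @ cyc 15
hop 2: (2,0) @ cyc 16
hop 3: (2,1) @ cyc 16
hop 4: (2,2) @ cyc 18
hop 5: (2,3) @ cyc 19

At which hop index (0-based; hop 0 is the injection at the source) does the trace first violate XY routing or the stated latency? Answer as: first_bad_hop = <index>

[1] (-1,+0) / 1c ⇒ ok
[2] (-1,+0) / 1c ⇒ ok
[3] (+0,+1) / 0c ⇒ BAD: Δcyc=0≠L

first_bad_hop = 3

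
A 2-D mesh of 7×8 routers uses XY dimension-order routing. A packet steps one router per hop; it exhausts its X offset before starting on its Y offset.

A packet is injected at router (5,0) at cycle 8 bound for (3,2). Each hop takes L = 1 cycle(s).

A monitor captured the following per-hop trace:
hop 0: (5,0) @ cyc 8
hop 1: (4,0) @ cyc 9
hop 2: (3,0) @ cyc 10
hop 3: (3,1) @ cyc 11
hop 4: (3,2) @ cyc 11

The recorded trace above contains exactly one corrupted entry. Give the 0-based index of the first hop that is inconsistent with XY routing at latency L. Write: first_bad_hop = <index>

first_bad_hop = 4

  1: Δx=-1 Δy=+0 Δt=1 [ok]
  2: Δx=-1 Δy=+0 Δt=1 [ok]
  3: Δx=+0 Δy=+1 Δt=1 [ok]
  4: Δx=+0 Δy=+1 Δt=0 [BAD: Δcyc=0≠L]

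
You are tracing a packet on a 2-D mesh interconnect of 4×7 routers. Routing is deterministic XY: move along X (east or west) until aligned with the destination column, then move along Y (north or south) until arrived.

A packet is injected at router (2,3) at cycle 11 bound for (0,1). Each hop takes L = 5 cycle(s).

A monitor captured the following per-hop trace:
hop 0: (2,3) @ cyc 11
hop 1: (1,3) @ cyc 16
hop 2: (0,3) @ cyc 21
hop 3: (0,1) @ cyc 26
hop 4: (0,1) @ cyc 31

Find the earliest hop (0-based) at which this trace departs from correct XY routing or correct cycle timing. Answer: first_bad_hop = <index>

first_bad_hop = 3

check 1→ d=(-1,0) cyc+5: ok
check 2→ d=(-1,0) cyc+5: ok
check 3→ d=(0,-2) cyc+5: BAD: non-unit step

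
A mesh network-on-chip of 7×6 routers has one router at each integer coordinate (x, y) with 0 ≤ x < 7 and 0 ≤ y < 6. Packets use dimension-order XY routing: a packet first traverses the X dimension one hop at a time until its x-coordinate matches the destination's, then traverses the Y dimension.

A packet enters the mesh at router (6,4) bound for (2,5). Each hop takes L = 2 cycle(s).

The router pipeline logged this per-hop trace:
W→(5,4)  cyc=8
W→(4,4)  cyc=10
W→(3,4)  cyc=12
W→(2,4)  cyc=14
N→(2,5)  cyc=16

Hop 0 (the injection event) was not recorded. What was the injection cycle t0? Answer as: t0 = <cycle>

t0 = 6

The first recorded entry is hop 1 at cycle 8.
Subtract one hop: t0 = 8 − 2 = 6.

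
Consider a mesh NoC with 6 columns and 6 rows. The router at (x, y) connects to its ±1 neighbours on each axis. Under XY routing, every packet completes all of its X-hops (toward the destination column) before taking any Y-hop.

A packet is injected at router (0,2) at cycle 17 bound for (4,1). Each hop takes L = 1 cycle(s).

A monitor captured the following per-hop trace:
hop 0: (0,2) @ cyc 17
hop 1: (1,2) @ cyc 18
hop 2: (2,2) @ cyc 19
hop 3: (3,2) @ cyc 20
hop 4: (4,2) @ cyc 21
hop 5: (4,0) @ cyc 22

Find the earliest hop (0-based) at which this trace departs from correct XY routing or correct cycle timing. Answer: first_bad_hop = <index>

first_bad_hop = 5

[1] (+1,+0) / 1c ⇒ ok
[2] (+1,+0) / 1c ⇒ ok
[3] (+1,+0) / 1c ⇒ ok
[4] (+1,+0) / 1c ⇒ ok
[5] (+0,-2) / 1c ⇒ BAD: non-unit step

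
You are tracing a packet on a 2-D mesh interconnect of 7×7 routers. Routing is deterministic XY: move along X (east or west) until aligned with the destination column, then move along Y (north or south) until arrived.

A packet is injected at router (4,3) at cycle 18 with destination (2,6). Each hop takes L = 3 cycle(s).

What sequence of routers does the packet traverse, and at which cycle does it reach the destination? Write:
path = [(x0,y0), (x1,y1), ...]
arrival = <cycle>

path = [(4,3), (3,3), (2,3), (2,4), (2,5), (2,6)]
arrival = 33

src (4,3)  cyc=18
W→(3,3)  cyc=21
W→(2,3)  cyc=24
N→(2,4)  cyc=27
N→(2,5)  cyc=30
N→(2,6)  cyc=33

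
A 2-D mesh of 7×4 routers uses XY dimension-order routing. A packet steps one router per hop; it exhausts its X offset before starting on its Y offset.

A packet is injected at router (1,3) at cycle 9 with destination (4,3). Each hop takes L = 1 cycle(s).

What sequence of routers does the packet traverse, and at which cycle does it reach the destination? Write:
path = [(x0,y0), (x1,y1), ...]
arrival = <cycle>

t=9: at (1,3)
t=10: at (2,3) after E
t=11: at (3,3) after E
t=12: at (4,3) after E

path = [(1,3), (2,3), (3,3), (4,3)]
arrival = 12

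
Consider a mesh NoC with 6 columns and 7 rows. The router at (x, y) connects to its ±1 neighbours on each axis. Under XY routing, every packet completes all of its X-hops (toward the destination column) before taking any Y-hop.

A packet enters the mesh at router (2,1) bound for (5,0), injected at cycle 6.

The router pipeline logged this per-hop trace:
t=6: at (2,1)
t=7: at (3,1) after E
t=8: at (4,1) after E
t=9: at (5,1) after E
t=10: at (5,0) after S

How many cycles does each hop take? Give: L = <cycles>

Between hops 0 and 1 the cycle counter advances 7 − 6 = 1.
That increment is L by definition: L = 1.

L = 1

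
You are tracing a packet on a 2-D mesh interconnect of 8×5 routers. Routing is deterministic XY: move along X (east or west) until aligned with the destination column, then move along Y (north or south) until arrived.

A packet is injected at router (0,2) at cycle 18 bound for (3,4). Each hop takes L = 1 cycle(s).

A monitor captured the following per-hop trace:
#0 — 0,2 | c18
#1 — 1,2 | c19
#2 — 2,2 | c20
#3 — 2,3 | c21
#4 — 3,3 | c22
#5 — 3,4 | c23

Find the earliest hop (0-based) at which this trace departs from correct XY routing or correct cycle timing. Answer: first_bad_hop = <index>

first_bad_hop = 3

[1] (+1,+0) / 1c ⇒ ok
[2] (+1,+0) / 1c ⇒ ok
[3] (+0,+1) / 1c ⇒ BAD: Y-move but x=2≠3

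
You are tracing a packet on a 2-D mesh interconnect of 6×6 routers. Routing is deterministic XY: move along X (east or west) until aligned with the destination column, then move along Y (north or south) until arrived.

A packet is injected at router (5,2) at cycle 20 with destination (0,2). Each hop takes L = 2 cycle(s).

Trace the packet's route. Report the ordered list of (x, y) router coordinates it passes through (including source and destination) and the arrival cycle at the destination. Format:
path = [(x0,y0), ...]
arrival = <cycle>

  0. router=(5,2) cycle=20 (inject)
  1. router=(4,2) cycle=22 dir=W
  2. router=(3,2) cycle=24 dir=W
  3. router=(2,2) cycle=26 dir=W
  4. router=(1,2) cycle=28 dir=W
  5. router=(0,2) cycle=30 dir=W

path = [(5,2), (4,2), (3,2), (2,2), (1,2), (0,2)]
arrival = 30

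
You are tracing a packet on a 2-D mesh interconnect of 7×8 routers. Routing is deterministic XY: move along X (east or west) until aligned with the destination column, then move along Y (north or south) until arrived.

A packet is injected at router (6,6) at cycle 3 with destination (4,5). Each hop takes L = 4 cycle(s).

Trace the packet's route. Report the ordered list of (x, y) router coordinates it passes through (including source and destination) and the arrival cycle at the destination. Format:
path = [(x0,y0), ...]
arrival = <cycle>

  0. router=(6,6) cycle=3 (inject)
  1. router=(5,6) cycle=7 dir=W
  2. router=(4,6) cycle=11 dir=W
  3. router=(4,5) cycle=15 dir=S

path = [(6,6), (5,6), (4,6), (4,5)]
arrival = 15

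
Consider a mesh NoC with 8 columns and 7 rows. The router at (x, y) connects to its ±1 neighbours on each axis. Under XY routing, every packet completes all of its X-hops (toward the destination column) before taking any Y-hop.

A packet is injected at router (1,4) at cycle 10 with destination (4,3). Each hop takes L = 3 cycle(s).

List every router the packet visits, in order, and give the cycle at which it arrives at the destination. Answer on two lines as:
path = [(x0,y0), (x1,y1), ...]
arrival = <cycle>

path = [(1,4), (2,4), (3,4), (4,4), (4,3)]
arrival = 22

hop 0: (1,4) @ cyc 10
hop 1: (2,4) @ cyc 13  [E]
hop 2: (3,4) @ cyc 16  [E]
hop 3: (4,4) @ cyc 19  [E]
hop 4: (4,3) @ cyc 22  [S]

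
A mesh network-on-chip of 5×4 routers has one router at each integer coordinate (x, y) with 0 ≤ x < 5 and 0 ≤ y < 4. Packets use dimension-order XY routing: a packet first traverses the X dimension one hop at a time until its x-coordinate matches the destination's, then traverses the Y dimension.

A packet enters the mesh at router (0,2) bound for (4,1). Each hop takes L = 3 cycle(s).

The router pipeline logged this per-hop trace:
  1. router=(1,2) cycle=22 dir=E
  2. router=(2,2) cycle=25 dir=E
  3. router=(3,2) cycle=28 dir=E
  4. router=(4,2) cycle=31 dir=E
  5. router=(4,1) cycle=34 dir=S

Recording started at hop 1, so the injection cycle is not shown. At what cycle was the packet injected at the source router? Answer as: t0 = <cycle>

At hop 1 the cycle is 22; in general cyc_k = t0 + kL.
Therefore t0 = 22 − L = 19.

t0 = 19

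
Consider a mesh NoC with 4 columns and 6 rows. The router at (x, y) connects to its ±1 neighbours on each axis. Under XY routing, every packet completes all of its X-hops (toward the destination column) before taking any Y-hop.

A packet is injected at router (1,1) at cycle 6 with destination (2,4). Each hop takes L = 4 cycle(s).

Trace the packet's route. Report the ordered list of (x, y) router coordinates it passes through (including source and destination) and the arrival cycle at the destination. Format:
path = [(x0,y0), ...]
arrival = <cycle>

path = [(1,1), (2,1), (2,2), (2,3), (2,4)]
arrival = 22

hop 0: (1,1) @ cyc 6
hop 1: (2,1) @ cyc 10  [E]
hop 2: (2,2) @ cyc 14  [N]
hop 3: (2,3) @ cyc 18  [N]
hop 4: (2,4) @ cyc 22  [N]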